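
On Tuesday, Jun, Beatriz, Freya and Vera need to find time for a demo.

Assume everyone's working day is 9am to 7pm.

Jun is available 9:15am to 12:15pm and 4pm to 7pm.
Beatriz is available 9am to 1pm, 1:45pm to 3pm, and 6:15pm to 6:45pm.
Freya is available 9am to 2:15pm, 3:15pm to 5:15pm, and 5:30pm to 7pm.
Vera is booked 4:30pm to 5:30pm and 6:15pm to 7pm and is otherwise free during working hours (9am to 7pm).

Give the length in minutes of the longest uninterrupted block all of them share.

180 minutes

Vera free within 09:00–19:00: 09:00–16:30, 17:30–18:15.
Jun ∩ Beatriz: 09:15–12:15, 18:15–18:45.
Jun ∩ Beatriz ∩ Freya: 09:15–12:15, 18:15–18:45.
Jun ∩ Beatriz ∩ Freya ∩ Vera: 09:15–12:15.
Single common window of 180 minutes.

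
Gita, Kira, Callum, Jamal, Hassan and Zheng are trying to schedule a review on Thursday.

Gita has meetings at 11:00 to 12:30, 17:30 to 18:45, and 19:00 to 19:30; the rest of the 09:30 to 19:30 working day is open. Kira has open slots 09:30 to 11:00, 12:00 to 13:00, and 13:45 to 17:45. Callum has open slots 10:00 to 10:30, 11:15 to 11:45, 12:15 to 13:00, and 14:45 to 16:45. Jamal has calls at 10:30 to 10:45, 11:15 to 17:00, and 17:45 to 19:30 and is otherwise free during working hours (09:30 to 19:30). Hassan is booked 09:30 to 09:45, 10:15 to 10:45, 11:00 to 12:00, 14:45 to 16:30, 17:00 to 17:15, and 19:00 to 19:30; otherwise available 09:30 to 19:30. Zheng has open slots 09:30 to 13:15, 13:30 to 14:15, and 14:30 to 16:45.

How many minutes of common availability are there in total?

15 minutes

Gita free within 09:30–19:30: 09:30–11:00, 12:30–17:30, 18:45–19:00.
Jamal free within 09:30–19:30: 09:30–10:30, 10:45–11:15, 17:00–17:45.
Hassan free within 09:30–19:30: 09:45–10:15, 10:45–11:00, 12:00–14:45, 16:30–17:00, 17:15–19:00.
Gita ∩ Kira: 09:30–11:00, 12:30–13:00, 13:45–17:30.
Gita ∩ Kira ∩ Callum: 10:00–10:30, 12:30–13:00, 14:45–16:45.
Gita ∩ Kira ∩ Callum ∩ Jamal: 10:00–10:30.
Gita ∩ Kira ∩ Callum ∩ Jamal ∩ Hassan: 10:00–10:15.
Gita ∩ Kira ∩ Callum ∩ Jamal ∩ Hassan ∩ Zheng: 10:00–10:15.
Total common minutes: 15.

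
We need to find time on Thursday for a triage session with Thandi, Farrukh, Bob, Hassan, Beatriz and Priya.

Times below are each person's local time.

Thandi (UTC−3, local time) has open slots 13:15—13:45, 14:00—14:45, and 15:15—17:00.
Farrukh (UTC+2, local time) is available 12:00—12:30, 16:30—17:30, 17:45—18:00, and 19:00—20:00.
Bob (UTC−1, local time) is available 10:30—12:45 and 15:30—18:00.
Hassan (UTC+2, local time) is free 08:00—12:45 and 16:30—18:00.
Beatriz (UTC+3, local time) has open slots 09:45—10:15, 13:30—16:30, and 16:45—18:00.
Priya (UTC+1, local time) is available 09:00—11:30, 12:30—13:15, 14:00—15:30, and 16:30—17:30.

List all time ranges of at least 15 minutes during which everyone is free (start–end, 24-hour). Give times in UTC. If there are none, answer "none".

none

Thandi → UTC: 16:15–16:45, 17:00–17:45, 18:15–20:00.
Farrukh → UTC: 10:00–10:30, 14:30–15:30, 15:45–16:00, 17:00–18:00.
Bob → UTC: 11:30–13:45, 16:30–19:00.
Hassan → UTC: 06:00–10:45, 14:30–16:00.
Beatriz → UTC: 06:45–07:15, 10:30–13:30, 13:45–15:00.
Priya → UTC: 08:00–10:30, 11:30–12:15, 13:00–14:30, 15:30–16:30.
Thandi ∩ Farrukh: 17:00–17:45.
Thandi ∩ Farrukh ∩ Bob: 17:00–17:45.
Thandi ∩ Farrukh ∩ Bob ∩ Hassan: (none).
Thandi ∩ Farrukh ∩ Bob ∩ Hassan ∩ Beatriz: (none).
Thandi ∩ Farrukh ∩ Bob ∩ Hassan ∩ Beatriz ∩ Priya: (none).
Windows ≥ 15 min: (none).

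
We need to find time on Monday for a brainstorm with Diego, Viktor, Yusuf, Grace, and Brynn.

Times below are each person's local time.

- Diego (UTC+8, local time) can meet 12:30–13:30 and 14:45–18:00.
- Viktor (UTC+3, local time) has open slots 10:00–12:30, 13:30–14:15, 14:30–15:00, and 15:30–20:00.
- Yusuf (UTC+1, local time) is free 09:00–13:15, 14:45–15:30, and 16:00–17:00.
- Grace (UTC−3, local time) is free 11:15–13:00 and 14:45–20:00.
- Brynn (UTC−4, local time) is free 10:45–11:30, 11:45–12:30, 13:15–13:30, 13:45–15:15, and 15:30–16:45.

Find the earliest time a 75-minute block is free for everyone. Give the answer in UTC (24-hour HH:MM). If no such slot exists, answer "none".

none

Diego → UTC: 04:30–05:30, 06:45–10:00.
Viktor → UTC: 07:00–09:30, 10:30–11:15, 11:30–12:00, 12:30–17:00.
Yusuf → UTC: 08:00–12:15, 13:45–14:30, 15:00–16:00.
Grace → UTC: 14:15–16:00, 17:45–23:00.
Brynn → UTC: 14:45–15:30, 15:45–16:30, 17:15–17:30, 17:45–19:15, 19:30–20:45.
Diego ∩ Viktor: 07:00–09:30.
Diego ∩ Viktor ∩ Yusuf: 08:00–09:30.
Diego ∩ Viktor ∩ Yusuf ∩ Grace: (none).
Diego ∩ Viktor ∩ Yusuf ∩ Grace ∩ Brynn: (none).
Windows ≥ 75 min: (none).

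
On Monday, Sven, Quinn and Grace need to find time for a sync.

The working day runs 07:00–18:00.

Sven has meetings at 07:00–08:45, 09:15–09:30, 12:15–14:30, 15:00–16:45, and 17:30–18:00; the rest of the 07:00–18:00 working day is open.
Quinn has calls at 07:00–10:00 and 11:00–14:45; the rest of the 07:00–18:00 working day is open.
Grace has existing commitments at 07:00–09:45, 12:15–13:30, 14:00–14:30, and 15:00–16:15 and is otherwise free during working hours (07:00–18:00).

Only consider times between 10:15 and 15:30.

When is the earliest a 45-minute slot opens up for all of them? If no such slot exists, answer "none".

10:15

Sven free within 07:00–18:00: 08:45–09:15, 09:30–12:15, 14:30–15:00, 16:45–17:30.
Quinn free within 07:00–18:00: 10:00–11:00, 14:45–18:00.
Grace free within 07:00–18:00: 09:45–12:15, 13:30–14:00, 14:30–15:00, 16:15–18:00.
Sven ∩ Quinn: 10:00–11:00, 14:45–15:00, 16:45–17:30.
Sven ∩ Quinn ∩ Grace: 10:00–11:00, 14:45–15:00, 16:45–17:30.
Restricted to 10:15–15:30: 10:15–11:00, 14:45–15:00.
Windows ≥ 45 min: 10:15–11:00.
Earliest such window starts at 10:15.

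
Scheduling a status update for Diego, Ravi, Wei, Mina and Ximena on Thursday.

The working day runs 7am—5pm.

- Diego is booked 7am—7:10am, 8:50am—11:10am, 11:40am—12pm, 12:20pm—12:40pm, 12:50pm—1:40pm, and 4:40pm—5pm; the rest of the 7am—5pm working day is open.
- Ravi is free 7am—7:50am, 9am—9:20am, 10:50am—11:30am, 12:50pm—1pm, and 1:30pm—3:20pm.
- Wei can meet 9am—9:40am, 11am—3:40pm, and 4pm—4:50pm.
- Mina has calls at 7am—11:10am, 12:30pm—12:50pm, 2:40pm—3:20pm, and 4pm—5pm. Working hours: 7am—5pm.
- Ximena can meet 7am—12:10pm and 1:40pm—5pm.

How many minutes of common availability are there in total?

80 minutes

Diego free within 07:00–17:00: 07:10–08:50, 11:10–11:40, 12:00–12:20, 12:40–12:50, 13:40–16:40.
Mina free within 07:00–17:00: 11:10–12:30, 12:50–14:40, 15:20–16:00.
Diego ∩ Ravi: 07:10–07:50, 11:10–11:30, 13:40–15:20.
Diego ∩ Ravi ∩ Wei: 11:10–11:30, 13:40–15:20.
Diego ∩ Ravi ∩ Wei ∩ Mina: 11:10–11:30, 13:40–14:40.
Diego ∩ Ravi ∩ Wei ∩ Mina ∩ Ximena: 11:10–11:30, 13:40–14:40.
Total common minutes: 20 + 60 = 80.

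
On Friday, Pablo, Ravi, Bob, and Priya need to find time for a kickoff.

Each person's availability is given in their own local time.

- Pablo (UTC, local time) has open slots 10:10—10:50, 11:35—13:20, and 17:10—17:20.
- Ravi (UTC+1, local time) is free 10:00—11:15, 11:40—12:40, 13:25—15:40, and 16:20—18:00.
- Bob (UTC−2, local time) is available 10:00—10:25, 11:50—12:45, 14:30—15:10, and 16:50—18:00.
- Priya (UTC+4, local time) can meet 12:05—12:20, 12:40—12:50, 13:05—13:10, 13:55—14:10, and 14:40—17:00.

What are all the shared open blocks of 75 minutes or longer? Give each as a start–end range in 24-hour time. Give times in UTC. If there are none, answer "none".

none

Pablo → UTC: 10:10–10:50, 11:35–13:20, 17:10–17:20.
Ravi → UTC: 09:00–10:15, 10:40–11:40, 12:25–14:40, 15:20–17:00.
Bob → UTC: 12:00–12:25, 13:50–14:45, 16:30–17:10, 18:50–20:00.
Priya → UTC: 08:05–08:20, 08:40–08:50, 09:05–09:10, 09:55–10:10, 10:40–13:00.
Pablo ∩ Ravi: 10:10–10:15, 10:40–10:50, 11:35–11:40, 12:25–13:20.
Pablo ∩ Ravi ∩ Bob: (none).
Pablo ∩ Ravi ∩ Bob ∩ Priya: (none).
Windows ≥ 75 min: (none).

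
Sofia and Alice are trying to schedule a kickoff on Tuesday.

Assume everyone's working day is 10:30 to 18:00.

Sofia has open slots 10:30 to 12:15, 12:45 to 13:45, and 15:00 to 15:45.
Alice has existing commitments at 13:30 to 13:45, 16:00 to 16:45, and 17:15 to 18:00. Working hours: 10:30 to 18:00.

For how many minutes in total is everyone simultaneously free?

Alice free within 10:30–18:00: 10:30–13:30, 13:45–16:00, 16:45–17:15.
Sofia ∩ Alice: 10:30–12:15, 12:45–13:30, 15:00–15:45.
Total common minutes: 105 + 45 + 45 = 195.

195 minutes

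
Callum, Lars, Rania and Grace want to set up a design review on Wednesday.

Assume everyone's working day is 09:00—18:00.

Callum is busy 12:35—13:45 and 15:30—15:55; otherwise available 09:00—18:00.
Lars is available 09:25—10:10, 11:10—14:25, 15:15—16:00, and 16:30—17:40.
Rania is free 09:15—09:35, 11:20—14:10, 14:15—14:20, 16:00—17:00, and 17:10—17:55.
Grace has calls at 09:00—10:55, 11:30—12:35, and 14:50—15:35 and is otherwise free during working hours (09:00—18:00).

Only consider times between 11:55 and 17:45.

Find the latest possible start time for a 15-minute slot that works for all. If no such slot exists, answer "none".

Callum free within 09:00–18:00: 09:00–12:35, 13:45–15:30, 15:55–18:00.
Grace free within 09:00–18:00: 10:55–11:30, 12:35–14:50, 15:35–18:00.
Callum ∩ Lars: 09:25–10:10, 11:10–12:35, 13:45–14:25, 15:15–15:30, 15:55–16:00, 16:30–17:40.
Callum ∩ Lars ∩ Rania: 09:25–09:35, 11:20–12:35, 13:45–14:10, 14:15–14:20, 16:30–17:00, 17:10–17:40.
Callum ∩ Lars ∩ Rania ∩ Grace: 11:20–11:30, 13:45–14:10, 14:15–14:20, 16:30–17:00, 17:10–17:40.
Restricted to 11:55–17:45: 13:45–14:10, 14:15–14:20, 16:30–17:00, 17:10–17:40.
Windows ≥ 15 min: 13:45–14:10, 16:30–17:00, 17:10–17:40.
Latest start in the last window 17:10–17:40 is 17:40 − 15 min = 17:25.

17:25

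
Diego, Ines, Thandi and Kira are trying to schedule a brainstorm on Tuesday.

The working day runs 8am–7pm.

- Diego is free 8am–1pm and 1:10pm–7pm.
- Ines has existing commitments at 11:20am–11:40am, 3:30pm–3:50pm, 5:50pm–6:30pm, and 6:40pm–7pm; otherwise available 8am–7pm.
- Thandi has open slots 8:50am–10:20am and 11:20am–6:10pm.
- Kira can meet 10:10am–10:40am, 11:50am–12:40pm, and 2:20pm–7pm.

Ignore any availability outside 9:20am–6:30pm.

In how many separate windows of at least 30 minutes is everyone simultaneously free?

3

Ines free within 08:00–19:00: 08:00–11:20, 11:40–15:30, 15:50–17:50, 18:30–18:40.
Diego ∩ Ines: 08:00–11:20, 11:40–13:00, 13:10–15:30, 15:50–17:50, 18:30–18:40.
Diego ∩ Ines ∩ Thandi: 08:50–10:20, 11:40–13:00, 13:10–15:30, 15:50–17:50.
Diego ∩ Ines ∩ Thandi ∩ Kira: 10:10–10:20, 11:50–12:40, 14:20–15:30, 15:50–17:50.
Restricted to 09:20–18:30: 10:10–10:20, 11:50–12:40, 14:20–15:30, 15:50–17:50.
Windows ≥ 30 min: 11:50–12:40, 14:20–15:30, 15:50–17:50.
That's 3 windows.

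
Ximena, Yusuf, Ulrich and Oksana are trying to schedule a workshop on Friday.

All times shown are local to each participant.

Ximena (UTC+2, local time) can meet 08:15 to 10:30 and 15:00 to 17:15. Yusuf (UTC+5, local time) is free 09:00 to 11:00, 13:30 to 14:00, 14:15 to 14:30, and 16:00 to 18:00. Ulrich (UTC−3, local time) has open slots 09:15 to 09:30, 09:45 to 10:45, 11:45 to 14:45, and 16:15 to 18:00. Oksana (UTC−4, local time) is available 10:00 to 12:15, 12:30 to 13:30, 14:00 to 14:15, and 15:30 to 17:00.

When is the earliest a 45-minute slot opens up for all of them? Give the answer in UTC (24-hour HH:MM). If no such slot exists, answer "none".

Ximena → UTC: 06:15–08:30, 13:00–15:15.
Yusuf → UTC: 04:00–06:00, 08:30–09:00, 09:15–09:30, 11:00–13:00.
Ulrich → UTC: 12:15–12:30, 12:45–13:45, 14:45–17:45, 19:15–21:00.
Oksana → UTC: 14:00–16:15, 16:30–17:30, 18:00–18:15, 19:30–21:00.
Ximena ∩ Yusuf: (none).
Ximena ∩ Yusuf ∩ Ulrich: (none).
Ximena ∩ Yusuf ∩ Ulrich ∩ Oksana: (none).
Windows ≥ 45 min: (none).

none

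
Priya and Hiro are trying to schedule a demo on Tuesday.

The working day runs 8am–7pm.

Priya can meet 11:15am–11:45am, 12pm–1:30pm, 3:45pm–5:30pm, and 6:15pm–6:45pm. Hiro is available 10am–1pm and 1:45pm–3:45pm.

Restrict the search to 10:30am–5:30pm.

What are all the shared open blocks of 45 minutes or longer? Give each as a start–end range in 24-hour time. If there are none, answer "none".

Priya ∩ Hiro: 11:15–11:45, 12:00–13:00.
Restricted to 10:30–17:30: 11:15–11:45, 12:00–13:00.
Windows ≥ 45 min: 12:00–13:00.

12:00–13:00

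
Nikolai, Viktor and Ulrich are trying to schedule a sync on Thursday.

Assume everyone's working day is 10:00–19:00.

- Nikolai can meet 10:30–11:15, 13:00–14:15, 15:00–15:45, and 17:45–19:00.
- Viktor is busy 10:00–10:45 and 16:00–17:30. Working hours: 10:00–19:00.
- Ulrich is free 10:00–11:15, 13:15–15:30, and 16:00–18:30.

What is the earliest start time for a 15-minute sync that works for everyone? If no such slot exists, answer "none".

10:45

Viktor free within 10:00–19:00: 10:45–16:00, 17:30–19:00.
Nikolai ∩ Viktor: 10:45–11:15, 13:00–14:15, 15:00–15:45, 17:45–19:00.
Nikolai ∩ Viktor ∩ Ulrich: 10:45–11:15, 13:15–14:15, 15:00–15:30, 17:45–18:30.
Windows ≥ 15 min: 10:45–11:15, 13:15–14:15, 15:00–15:30, 17:45–18:30.
Earliest such window starts at 10:45.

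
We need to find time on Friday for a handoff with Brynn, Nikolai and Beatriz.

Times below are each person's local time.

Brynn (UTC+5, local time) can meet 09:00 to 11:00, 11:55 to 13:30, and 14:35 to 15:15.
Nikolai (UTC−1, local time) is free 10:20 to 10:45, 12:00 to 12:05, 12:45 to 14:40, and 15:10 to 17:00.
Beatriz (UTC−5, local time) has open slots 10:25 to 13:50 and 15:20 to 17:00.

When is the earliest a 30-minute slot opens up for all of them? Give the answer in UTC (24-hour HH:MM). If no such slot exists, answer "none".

Brynn → UTC: 04:00–06:00, 06:55–08:30, 09:35–10:15.
Nikolai → UTC: 11:20–11:45, 13:00–13:05, 13:45–15:40, 16:10–18:00.
Beatriz → UTC: 15:25–18:50, 20:20–22:00.
Brynn ∩ Nikolai: (none).
Brynn ∩ Nikolai ∩ Beatriz: (none).
Windows ≥ 30 min: (none).

none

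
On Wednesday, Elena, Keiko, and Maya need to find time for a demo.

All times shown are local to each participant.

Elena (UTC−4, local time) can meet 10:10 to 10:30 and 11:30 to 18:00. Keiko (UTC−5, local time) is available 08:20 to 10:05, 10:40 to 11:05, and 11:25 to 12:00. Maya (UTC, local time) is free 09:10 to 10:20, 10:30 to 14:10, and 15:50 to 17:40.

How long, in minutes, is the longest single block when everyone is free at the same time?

Elena → UTC: 14:10–14:30, 15:30–22:00.
Keiko → UTC: 13:20–15:05, 15:40–16:05, 16:25–17:00.
Maya → UTC: 09:10–10:20, 10:30–14:10, 15:50–17:40.
Elena ∩ Keiko: 14:10–14:30, 15:40–16:05, 16:25–17:00.
Elena ∩ Keiko ∩ Maya: 15:50–16:05, 16:25–17:00.
Common window lengths: 15, 35 min; longest is 35.

35 minutes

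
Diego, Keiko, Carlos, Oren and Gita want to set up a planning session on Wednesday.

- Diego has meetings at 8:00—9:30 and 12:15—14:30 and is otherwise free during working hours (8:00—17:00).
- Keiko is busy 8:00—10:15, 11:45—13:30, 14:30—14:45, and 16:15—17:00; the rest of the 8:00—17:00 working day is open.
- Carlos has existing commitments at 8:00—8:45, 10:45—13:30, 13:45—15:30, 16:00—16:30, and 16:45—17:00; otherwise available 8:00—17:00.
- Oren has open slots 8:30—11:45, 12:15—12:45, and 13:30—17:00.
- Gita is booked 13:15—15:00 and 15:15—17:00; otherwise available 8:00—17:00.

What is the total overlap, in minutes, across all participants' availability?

Diego free within 08:00–17:00: 09:30–12:15, 14:30–17:00.
Keiko free within 08:00–17:00: 10:15–11:45, 13:30–14:30, 14:45–16:15.
Carlos free within 08:00–17:00: 08:45–10:45, 13:30–13:45, 15:30–16:00, 16:30–16:45.
Gita free within 08:00–17:00: 08:00–13:15, 15:00–15:15.
Diego ∩ Keiko: 10:15–11:45, 14:45–16:15.
Diego ∩ Keiko ∩ Carlos: 10:15–10:45, 15:30–16:00.
Diego ∩ Keiko ∩ Carlos ∩ Oren: 10:15–10:45, 15:30–16:00.
Diego ∩ Keiko ∩ Carlos ∩ Oren ∩ Gita: 10:15–10:45.
Total common minutes: 30.

30 minutes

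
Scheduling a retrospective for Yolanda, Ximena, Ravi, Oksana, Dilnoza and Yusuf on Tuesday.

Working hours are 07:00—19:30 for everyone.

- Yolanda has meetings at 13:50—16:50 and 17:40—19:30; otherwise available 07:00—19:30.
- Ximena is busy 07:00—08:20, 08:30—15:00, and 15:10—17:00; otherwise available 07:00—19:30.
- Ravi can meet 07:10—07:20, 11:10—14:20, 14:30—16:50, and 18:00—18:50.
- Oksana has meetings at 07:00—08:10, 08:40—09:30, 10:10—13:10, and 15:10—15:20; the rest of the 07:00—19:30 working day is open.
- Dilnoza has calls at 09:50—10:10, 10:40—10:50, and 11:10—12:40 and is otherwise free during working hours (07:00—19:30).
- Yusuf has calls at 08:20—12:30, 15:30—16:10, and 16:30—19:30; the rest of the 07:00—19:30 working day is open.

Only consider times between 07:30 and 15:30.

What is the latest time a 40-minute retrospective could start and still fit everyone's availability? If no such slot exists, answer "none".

Yolanda free within 07:00–19:30: 07:00–13:50, 16:50–17:40.
Ximena free within 07:00–19:30: 08:20–08:30, 15:00–15:10, 17:00–19:30.
Oksana free within 07:00–19:30: 08:10–08:40, 09:30–10:10, 13:10–15:10, 15:20–19:30.
Dilnoza free within 07:00–19:30: 07:00–09:50, 10:10–10:40, 10:50–11:10, 12:40–19:30.
Yusuf free within 07:00–19:30: 07:00–08:20, 12:30–15:30, 16:10–16:30.
Yolanda ∩ Ximena: 08:20–08:30, 17:00–17:40.
Yolanda ∩ Ximena ∩ Ravi: (none).
Yolanda ∩ Ximena ∩ Ravi ∩ Oksana: (none).
Yolanda ∩ Ximena ∩ Ravi ∩ Oksana ∩ Dilnoza: (none).
Yolanda ∩ Ximena ∩ Ravi ∩ Oksana ∩ Dilnoza ∩ Yusuf: (none).
Restricted to 07:30–15:30: (none).
Windows ≥ 40 min: (none).

none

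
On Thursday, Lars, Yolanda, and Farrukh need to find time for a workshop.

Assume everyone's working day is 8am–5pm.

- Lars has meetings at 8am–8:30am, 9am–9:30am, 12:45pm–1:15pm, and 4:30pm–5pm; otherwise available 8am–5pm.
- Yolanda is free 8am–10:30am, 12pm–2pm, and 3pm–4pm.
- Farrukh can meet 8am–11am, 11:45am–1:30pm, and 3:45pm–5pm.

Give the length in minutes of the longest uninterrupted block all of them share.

Lars free within 08:00–17:00: 08:30–09:00, 09:30–12:45, 13:15–16:30.
Lars ∩ Yolanda: 08:30–09:00, 09:30–10:30, 12:00–12:45, 13:15–14:00, 15:00–16:00.
Lars ∩ Yolanda ∩ Farrukh: 08:30–09:00, 09:30–10:30, 12:00–12:45, 13:15–13:30, 15:45–16:00.
Common window lengths: 30, 60, 45, 15, 15 min; longest is 60.

60 minutes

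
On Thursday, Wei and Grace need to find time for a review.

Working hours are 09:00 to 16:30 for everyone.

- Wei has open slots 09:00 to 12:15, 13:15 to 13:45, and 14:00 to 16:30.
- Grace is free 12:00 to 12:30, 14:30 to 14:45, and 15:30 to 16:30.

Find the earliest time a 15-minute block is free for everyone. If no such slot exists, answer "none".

Wei ∩ Grace: 12:00–12:15, 14:30–14:45, 15:30–16:30.
Windows ≥ 15 min: 12:00–12:15, 14:30–14:45, 15:30–16:30.
Earliest such window starts at 12:00.

12:00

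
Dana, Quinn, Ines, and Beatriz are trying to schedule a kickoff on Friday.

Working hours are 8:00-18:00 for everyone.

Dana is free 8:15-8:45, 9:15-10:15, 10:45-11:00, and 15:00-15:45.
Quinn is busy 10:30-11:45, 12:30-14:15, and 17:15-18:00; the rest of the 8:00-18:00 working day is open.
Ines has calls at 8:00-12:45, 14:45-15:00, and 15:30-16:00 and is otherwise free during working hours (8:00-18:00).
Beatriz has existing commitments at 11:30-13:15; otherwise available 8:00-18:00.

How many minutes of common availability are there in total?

Quinn free within 08:00–18:00: 08:00–10:30, 11:45–12:30, 14:15–17:15.
Ines free within 08:00–18:00: 12:45–14:45, 15:00–15:30, 16:00–18:00.
Beatriz free within 08:00–18:00: 08:00–11:30, 13:15–18:00.
Dana ∩ Quinn: 08:15–08:45, 09:15–10:15, 15:00–15:45.
Dana ∩ Quinn ∩ Ines: 15:00–15:30.
Dana ∩ Quinn ∩ Ines ∩ Beatriz: 15:00–15:30.
Total common minutes: 30.

30 minutes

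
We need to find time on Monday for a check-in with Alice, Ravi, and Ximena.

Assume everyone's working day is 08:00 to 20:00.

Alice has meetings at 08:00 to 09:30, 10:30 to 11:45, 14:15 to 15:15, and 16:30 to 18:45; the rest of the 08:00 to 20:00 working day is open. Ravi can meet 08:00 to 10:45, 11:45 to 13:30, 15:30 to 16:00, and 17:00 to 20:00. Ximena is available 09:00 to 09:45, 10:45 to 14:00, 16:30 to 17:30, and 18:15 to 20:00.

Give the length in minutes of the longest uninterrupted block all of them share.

105 minutes

Alice free within 08:00–20:00: 09:30–10:30, 11:45–14:15, 15:15–16:30, 18:45–20:00.
Alice ∩ Ravi: 09:30–10:30, 11:45–13:30, 15:30–16:00, 18:45–20:00.
Alice ∩ Ravi ∩ Ximena: 09:30–09:45, 11:45–13:30, 18:45–20:00.
Common window lengths: 15, 105, 75 min; longest is 105.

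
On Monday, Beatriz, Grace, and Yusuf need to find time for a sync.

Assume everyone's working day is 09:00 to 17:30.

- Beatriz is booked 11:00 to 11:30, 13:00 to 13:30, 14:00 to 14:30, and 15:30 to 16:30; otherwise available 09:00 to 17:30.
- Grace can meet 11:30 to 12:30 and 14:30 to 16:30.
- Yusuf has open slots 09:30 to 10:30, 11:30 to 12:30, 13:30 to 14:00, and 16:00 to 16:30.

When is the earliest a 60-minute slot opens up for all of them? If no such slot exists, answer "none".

Beatriz free within 09:00–17:30: 09:00–11:00, 11:30–13:00, 13:30–14:00, 14:30–15:30, 16:30–17:30.
Beatriz ∩ Grace: 11:30–12:30, 14:30–15:30.
Beatriz ∩ Grace ∩ Yusuf: 11:30–12:30.
Windows ≥ 60 min: 11:30–12:30.
Earliest such window starts at 11:30.

11:30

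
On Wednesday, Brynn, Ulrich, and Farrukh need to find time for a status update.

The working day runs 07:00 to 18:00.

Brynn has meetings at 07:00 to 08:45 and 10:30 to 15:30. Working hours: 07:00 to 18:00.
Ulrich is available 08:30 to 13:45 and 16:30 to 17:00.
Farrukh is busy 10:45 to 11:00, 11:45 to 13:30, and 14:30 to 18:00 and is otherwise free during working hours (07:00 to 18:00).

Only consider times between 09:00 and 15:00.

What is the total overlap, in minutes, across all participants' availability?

90 minutes

Brynn free within 07:00–18:00: 08:45–10:30, 15:30–18:00.
Farrukh free within 07:00–18:00: 07:00–10:45, 11:00–11:45, 13:30–14:30.
Brynn ∩ Ulrich: 08:45–10:30, 16:30–17:00.
Brynn ∩ Ulrich ∩ Farrukh: 08:45–10:30.
Restricted to 09:00–15:00: 09:00–10:30.
Total common minutes: 90.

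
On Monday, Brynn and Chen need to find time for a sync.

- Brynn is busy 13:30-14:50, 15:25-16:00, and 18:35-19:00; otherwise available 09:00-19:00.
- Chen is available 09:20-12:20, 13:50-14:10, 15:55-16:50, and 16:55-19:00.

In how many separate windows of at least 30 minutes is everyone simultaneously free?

Brynn free within 09:00–19:00: 09:00–13:30, 14:50–15:25, 16:00–18:35.
Brynn ∩ Chen: 09:20–12:20, 16:00–16:50, 16:55–18:35.
Windows ≥ 30 min: 09:20–12:20, 16:00–16:50, 16:55–18:35.
That's 3 windows.

3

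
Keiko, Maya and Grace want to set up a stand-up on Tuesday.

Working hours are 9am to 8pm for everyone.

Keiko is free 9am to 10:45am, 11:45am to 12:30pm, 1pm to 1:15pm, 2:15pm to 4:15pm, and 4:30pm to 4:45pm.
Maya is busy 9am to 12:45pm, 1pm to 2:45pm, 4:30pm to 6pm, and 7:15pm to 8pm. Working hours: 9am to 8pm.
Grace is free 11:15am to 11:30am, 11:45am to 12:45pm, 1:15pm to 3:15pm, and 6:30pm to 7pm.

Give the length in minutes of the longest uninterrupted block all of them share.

Maya free within 09:00–20:00: 12:45–13:00, 14:45–16:30, 18:00–19:15.
Keiko ∩ Maya: 14:45–16:15.
Keiko ∩ Maya ∩ Grace: 14:45–15:15.
Single common window of 30 minutes.

30 minutes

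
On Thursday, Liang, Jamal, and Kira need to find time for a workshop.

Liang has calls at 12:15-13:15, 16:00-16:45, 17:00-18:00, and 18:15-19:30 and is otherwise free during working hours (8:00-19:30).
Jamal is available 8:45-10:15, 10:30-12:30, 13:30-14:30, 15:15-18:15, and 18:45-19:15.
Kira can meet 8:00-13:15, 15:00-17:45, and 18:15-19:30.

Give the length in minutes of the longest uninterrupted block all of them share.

Liang free within 08:00–19:30: 08:00–12:15, 13:15–16:00, 16:45–17:00, 18:00–18:15.
Liang ∩ Jamal: 08:45–10:15, 10:30–12:15, 13:30–14:30, 15:15–16:00, 16:45–17:00, 18:00–18:15.
Liang ∩ Jamal ∩ Kira: 08:45–10:15, 10:30–12:15, 15:15–16:00, 16:45–17:00.
Common window lengths: 90, 105, 45, 15 min; longest is 105.

105 minutes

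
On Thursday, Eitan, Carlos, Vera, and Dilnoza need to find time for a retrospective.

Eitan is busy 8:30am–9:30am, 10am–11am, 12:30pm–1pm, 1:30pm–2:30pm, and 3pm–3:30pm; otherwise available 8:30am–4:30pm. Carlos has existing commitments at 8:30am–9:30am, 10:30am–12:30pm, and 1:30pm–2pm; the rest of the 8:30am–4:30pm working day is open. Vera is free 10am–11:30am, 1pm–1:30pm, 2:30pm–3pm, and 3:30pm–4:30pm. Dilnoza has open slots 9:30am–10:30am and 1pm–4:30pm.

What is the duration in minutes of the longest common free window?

60 minutes

Eitan free within 08:30–16:30: 09:30–10:00, 11:00–12:30, 13:00–13:30, 14:30–15:00, 15:30–16:30.
Carlos free within 08:30–16:30: 09:30–10:30, 12:30–13:30, 14:00–16:30.
Eitan ∩ Carlos: 09:30–10:00, 13:00–13:30, 14:30–15:00, 15:30–16:30.
Eitan ∩ Carlos ∩ Vera: 13:00–13:30, 14:30–15:00, 15:30–16:30.
Eitan ∩ Carlos ∩ Vera ∩ Dilnoza: 13:00–13:30, 14:30–15:00, 15:30–16:30.
Common window lengths: 30, 30, 60 min; longest is 60.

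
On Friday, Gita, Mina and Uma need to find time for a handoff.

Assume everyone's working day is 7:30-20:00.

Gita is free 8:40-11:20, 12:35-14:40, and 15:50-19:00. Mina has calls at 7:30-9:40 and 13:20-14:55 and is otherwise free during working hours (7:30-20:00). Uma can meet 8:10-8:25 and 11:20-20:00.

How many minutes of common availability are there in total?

235 minutes

Mina free within 07:30–20:00: 09:40–13:20, 14:55–20:00.
Gita ∩ Mina: 09:40–11:20, 12:35–13:20, 15:50–19:00.
Gita ∩ Mina ∩ Uma: 12:35–13:20, 15:50–19:00.
Total common minutes: 45 + 190 = 235.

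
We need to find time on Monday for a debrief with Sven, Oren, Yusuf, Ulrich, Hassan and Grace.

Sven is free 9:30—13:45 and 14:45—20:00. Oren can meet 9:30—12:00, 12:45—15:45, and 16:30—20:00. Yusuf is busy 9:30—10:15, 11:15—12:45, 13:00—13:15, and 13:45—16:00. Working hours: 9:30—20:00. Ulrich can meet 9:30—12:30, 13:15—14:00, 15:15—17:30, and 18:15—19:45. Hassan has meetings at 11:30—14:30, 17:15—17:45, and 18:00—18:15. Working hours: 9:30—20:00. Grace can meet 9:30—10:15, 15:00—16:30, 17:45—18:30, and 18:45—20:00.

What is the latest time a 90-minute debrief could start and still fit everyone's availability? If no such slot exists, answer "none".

Yusuf free within 09:30–20:00: 10:15–11:15, 12:45–13:00, 13:15–13:45, 16:00–20:00.
Hassan free within 09:30–20:00: 09:30–11:30, 14:30–17:15, 17:45–18:00, 18:15–20:00.
Sven ∩ Oren: 09:30–12:00, 12:45–13:45, 14:45–15:45, 16:30–20:00.
Sven ∩ Oren ∩ Yusuf: 10:15–11:15, 12:45–13:00, 13:15–13:45, 16:30–20:00.
Sven ∩ Oren ∩ Yusuf ∩ Ulrich: 10:15–11:15, 13:15–13:45, 16:30–17:30, 18:15–19:45.
Sven ∩ Oren ∩ Yusuf ∩ Ulrich ∩ Hassan: 10:15–11:15, 16:30–17:15, 18:15–19:45.
Sven ∩ Oren ∩ Yusuf ∩ Ulrich ∩ Hassan ∩ Grace: 18:15–18:30, 18:45–19:45.
Windows ≥ 90 min: (none).

none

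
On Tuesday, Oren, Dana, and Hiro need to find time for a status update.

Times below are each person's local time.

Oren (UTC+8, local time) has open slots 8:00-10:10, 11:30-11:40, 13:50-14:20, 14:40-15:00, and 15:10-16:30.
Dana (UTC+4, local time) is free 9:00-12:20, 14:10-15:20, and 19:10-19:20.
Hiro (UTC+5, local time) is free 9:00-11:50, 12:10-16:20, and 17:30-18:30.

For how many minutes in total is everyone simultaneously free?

Oren → UTC: 00:00–02:10, 03:30–03:40, 05:50–06:20, 06:40–07:00, 07:10–08:30.
Dana → UTC: 05:00–08:20, 10:10–11:20, 15:10–15:20.
Hiro → UTC: 04:00–06:50, 07:10–11:20, 12:30–13:30.
Oren ∩ Dana: 05:50–06:20, 06:40–07:00, 07:10–08:20.
Oren ∩ Dana ∩ Hiro: 05:50–06:20, 06:40–06:50, 07:10–08:20.
Total common minutes: 30 + 10 + 70 = 110.

110 minutes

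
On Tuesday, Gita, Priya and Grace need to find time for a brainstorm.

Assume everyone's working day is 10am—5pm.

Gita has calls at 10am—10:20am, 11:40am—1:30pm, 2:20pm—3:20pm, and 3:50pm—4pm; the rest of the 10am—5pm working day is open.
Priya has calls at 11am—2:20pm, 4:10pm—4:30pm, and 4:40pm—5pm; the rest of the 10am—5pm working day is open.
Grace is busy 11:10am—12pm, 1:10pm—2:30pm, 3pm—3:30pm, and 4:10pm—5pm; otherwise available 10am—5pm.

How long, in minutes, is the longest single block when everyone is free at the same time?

40 minutes

Gita free within 10:00–17:00: 10:20–11:40, 13:30–14:20, 15:20–15:50, 16:00–17:00.
Priya free within 10:00–17:00: 10:00–11:00, 14:20–16:10, 16:30–16:40.
Grace free within 10:00–17:00: 10:00–11:10, 12:00–13:10, 14:30–15:00, 15:30–16:10.
Gita ∩ Priya: 10:20–11:00, 15:20–15:50, 16:00–16:10, 16:30–16:40.
Gita ∩ Priya ∩ Grace: 10:20–11:00, 15:30–15:50, 16:00–16:10.
Common window lengths: 40, 20, 10 min; longest is 40.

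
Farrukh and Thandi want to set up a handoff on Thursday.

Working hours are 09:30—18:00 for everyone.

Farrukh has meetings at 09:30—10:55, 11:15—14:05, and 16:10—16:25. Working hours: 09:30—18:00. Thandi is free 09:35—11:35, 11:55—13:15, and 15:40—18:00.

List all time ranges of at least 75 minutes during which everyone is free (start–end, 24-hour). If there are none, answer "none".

16:25–18:00

Farrukh free within 09:30–18:00: 10:55–11:15, 14:05–16:10, 16:25–18:00.
Farrukh ∩ Thandi: 10:55–11:15, 15:40–16:10, 16:25–18:00.
Windows ≥ 75 min: 16:25–18:00.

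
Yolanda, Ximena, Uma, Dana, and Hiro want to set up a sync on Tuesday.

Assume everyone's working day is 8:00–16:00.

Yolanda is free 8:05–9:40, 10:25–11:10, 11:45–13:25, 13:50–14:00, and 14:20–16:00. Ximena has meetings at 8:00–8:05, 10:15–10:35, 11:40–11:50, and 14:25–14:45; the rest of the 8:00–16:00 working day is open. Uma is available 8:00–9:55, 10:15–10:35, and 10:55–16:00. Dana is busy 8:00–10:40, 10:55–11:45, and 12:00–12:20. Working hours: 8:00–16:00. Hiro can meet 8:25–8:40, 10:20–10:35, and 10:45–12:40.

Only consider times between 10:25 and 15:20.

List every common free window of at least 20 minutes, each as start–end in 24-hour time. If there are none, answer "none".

Ximena free within 08:00–16:00: 08:05–10:15, 10:35–11:40, 11:50–14:25, 14:45–16:00.
Dana free within 08:00–16:00: 10:40–10:55, 11:45–12:00, 12:20–16:00.
Yolanda ∩ Ximena: 08:05–09:40, 10:35–11:10, 11:50–13:25, 13:50–14:00, 14:20–14:25, 14:45–16:00.
Yolanda ∩ Ximena ∩ Uma: 08:05–09:40, 10:55–11:10, 11:50–13:25, 13:50–14:00, 14:20–14:25, 14:45–16:00.
Yolanda ∩ Ximena ∩ Uma ∩ Dana: 11:50–12:00, 12:20–13:25, 13:50–14:00, 14:20–14:25, 14:45–16:00.
Yolanda ∩ Ximena ∩ Uma ∩ Dana ∩ Hiro: 11:50–12:00, 12:20–12:40.
Restricted to 10:25–15:20: 11:50–12:00, 12:20–12:40.
Windows ≥ 20 min: 12:20–12:40.

12:20–12:40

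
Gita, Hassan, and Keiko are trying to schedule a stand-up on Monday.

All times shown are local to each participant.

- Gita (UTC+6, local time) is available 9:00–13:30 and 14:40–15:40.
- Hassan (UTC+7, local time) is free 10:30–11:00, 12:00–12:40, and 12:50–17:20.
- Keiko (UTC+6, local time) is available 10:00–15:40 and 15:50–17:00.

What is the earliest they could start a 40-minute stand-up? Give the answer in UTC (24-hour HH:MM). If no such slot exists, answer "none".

05:00

Gita → UTC: 03:00–07:30, 08:40–09:40.
Hassan → UTC: 03:30–04:00, 05:00–05:40, 05:50–10:20.
Keiko → UTC: 04:00–09:40, 09:50–11:00.
Gita ∩ Hassan: 03:30–04:00, 05:00–05:40, 05:50–07:30, 08:40–09:40.
Gita ∩ Hassan ∩ Keiko: 05:00–05:40, 05:50–07:30, 08:40–09:40.
Windows ≥ 40 min: 05:00–05:40, 05:50–07:30, 08:40–09:40.
Earliest such window starts at 05:00.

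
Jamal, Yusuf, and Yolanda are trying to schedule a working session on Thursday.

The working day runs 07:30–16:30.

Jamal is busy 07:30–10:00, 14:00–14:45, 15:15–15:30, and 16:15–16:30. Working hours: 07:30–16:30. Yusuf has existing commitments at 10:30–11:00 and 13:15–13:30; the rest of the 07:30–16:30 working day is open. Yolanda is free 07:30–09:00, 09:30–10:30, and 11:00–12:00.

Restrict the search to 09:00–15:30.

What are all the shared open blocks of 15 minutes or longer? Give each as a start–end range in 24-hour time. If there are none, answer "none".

Jamal free within 07:30–16:30: 10:00–14:00, 14:45–15:15, 15:30–16:15.
Yusuf free within 07:30–16:30: 07:30–10:30, 11:00–13:15, 13:30–16:30.
Jamal ∩ Yusuf: 10:00–10:30, 11:00–13:15, 13:30–14:00, 14:45–15:15, 15:30–16:15.
Jamal ∩ Yusuf ∩ Yolanda: 10:00–10:30, 11:00–12:00.
Restricted to 09:00–15:30: 10:00–10:30, 11:00–12:00.
Windows ≥ 15 min: 10:00–10:30, 11:00–12:00.

10:00–10:30, 11:00–12:00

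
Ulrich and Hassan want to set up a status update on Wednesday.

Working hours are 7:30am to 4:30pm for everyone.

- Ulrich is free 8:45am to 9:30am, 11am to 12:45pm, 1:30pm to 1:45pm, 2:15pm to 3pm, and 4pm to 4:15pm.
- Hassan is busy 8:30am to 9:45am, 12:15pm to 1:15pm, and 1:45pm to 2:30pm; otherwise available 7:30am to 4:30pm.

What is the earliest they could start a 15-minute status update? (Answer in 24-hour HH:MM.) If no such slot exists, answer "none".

11:00

Hassan free within 07:30–16:30: 07:30–08:30, 09:45–12:15, 13:15–13:45, 14:30–16:30.
Ulrich ∩ Hassan: 11:00–12:15, 13:30–13:45, 14:30–15:00, 16:00–16:15.
Windows ≥ 15 min: 11:00–12:15, 13:30–13:45, 14:30–15:00, 16:00–16:15.
Earliest such window starts at 11:00.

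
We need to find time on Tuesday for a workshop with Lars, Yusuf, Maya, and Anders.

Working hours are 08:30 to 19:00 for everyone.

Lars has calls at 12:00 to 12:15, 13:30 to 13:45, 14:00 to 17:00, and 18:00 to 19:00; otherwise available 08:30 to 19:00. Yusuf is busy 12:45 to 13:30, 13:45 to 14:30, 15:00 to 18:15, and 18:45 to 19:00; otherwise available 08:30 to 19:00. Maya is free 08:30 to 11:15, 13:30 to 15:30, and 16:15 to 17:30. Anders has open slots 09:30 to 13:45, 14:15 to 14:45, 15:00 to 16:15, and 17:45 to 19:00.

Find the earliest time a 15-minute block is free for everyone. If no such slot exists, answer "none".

Lars free within 08:30–19:00: 08:30–12:00, 12:15–13:30, 13:45–14:00, 17:00–18:00.
Yusuf free within 08:30–19:00: 08:30–12:45, 13:30–13:45, 14:30–15:00, 18:15–18:45.
Lars ∩ Yusuf: 08:30–12:00, 12:15–12:45.
Lars ∩ Yusuf ∩ Maya: 08:30–11:15.
Lars ∩ Yusuf ∩ Maya ∩ Anders: 09:30–11:15.
Windows ≥ 15 min: 09:30–11:15.
Earliest such window starts at 09:30.

09:30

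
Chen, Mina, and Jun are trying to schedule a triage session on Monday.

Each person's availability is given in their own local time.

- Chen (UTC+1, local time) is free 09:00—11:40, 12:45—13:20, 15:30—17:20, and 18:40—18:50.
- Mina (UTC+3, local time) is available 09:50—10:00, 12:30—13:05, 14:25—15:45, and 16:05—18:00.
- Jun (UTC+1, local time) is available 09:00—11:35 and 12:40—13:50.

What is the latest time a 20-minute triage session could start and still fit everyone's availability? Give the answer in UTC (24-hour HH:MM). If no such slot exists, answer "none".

12:00

Chen → UTC: 08:00–10:40, 11:45–12:20, 14:30–16:20, 17:40–17:50.
Mina → UTC: 06:50–07:00, 09:30–10:05, 11:25–12:45, 13:05–15:00.
Jun → UTC: 08:00–10:35, 11:40–12:50.
Chen ∩ Mina: 09:30–10:05, 11:45–12:20, 14:30–15:00.
Chen ∩ Mina ∩ Jun: 09:30–10:05, 11:45–12:20.
Windows ≥ 20 min: 09:30–10:05, 11:45–12:20.
Latest start in the last window 11:45–12:20 is 12:20 − 20 min = 12:00.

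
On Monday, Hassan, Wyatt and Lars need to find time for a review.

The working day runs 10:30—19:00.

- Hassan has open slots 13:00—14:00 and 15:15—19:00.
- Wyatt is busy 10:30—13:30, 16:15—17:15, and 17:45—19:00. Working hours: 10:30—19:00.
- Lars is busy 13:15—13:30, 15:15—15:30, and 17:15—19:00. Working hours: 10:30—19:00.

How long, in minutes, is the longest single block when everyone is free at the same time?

Wyatt free within 10:30–19:00: 13:30–16:15, 17:15–17:45.
Lars free within 10:30–19:00: 10:30–13:15, 13:30–15:15, 15:30–17:15.
Hassan ∩ Wyatt: 13:30–14:00, 15:15–16:15, 17:15–17:45.
Hassan ∩ Wyatt ∩ Lars: 13:30–14:00, 15:30–16:15.
Common window lengths: 30, 45 min; longest is 45.

45 minutes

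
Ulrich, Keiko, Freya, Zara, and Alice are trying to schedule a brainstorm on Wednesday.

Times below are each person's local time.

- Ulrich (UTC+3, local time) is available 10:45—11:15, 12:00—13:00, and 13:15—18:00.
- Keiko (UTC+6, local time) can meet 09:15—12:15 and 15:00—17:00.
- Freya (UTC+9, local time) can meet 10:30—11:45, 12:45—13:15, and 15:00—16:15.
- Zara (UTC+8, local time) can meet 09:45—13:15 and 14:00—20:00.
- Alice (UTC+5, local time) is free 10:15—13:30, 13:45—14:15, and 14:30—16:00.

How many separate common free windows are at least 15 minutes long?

Ulrich → UTC: 07:45–08:15, 09:00–10:00, 10:15–15:00.
Keiko → UTC: 03:15–06:15, 09:00–11:00.
Freya → UTC: 01:30–02:45, 03:45–04:15, 06:00–07:15.
Zara → UTC: 01:45–05:15, 06:00–12:00.
Alice → UTC: 05:15–08:30, 08:45–09:15, 09:30–11:00.
Ulrich ∩ Keiko: 09:00–10:00, 10:15–11:00.
Ulrich ∩ Keiko ∩ Freya: (none).
Ulrich ∩ Keiko ∩ Freya ∩ Zara: (none).
Ulrich ∩ Keiko ∩ Freya ∩ Zara ∩ Alice: (none).
Windows ≥ 15 min: (none).
That's 0 windows.

0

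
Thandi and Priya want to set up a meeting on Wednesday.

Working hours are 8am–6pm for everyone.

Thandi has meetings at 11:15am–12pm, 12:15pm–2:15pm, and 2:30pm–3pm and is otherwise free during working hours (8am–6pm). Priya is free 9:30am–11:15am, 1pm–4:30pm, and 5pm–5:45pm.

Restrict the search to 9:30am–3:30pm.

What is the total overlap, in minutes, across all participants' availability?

Thandi free within 08:00–18:00: 08:00–11:15, 12:00–12:15, 14:15–14:30, 15:00–18:00.
Thandi ∩ Priya: 09:30–11:15, 14:15–14:30, 15:00–16:30, 17:00–17:45.
Restricted to 09:30–15:30: 09:30–11:15, 14:15–14:30, 15:00–15:30.
Total common minutes: 105 + 15 + 30 = 150.

150 minutes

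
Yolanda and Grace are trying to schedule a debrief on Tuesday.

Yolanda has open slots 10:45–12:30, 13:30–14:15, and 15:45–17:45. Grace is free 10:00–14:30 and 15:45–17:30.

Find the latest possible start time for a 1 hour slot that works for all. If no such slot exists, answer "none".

Yolanda ∩ Grace: 10:45–12:30, 13:30–14:15, 15:45–17:30.
Windows ≥ 60 min: 10:45–12:30, 15:45–17:30.
Latest start in the last window 15:45–17:30 is 17:30 − 60 min = 16:30.

16:30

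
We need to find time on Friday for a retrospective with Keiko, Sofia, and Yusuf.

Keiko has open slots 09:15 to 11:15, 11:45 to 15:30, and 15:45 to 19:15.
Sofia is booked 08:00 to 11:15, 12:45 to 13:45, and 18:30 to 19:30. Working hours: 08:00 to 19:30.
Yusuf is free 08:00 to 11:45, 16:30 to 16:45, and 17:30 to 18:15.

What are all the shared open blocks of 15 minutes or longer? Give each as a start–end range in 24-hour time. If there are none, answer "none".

Sofia free within 08:00–19:30: 11:15–12:45, 13:45–18:30.
Keiko ∩ Sofia: 11:45–12:45, 13:45–15:30, 15:45–18:30.
Keiko ∩ Sofia ∩ Yusuf: 16:30–16:45, 17:30–18:15.
Windows ≥ 15 min: 16:30–16:45, 17:30–18:15.

16:30–16:45, 17:30–18:15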